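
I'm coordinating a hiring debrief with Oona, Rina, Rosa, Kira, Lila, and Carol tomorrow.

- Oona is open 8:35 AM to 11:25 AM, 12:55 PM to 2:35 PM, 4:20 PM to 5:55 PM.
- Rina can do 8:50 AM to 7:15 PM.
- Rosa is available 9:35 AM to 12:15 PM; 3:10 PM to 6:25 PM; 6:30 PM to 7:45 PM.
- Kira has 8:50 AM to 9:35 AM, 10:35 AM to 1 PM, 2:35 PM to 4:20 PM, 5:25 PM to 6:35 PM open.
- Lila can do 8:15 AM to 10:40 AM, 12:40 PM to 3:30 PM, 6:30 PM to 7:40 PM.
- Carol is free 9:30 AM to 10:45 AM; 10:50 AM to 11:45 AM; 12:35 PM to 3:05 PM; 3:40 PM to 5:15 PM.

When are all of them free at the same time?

Oona ∩ Rina: 08:50-11:25, 12:55-14:35, 16:20-17:55.
Oona ∩ Rina ∩ Rosa: 09:35-11:25, 16:20-17:55.
Oona ∩ Rina ∩ Rosa ∩ Kira: 10:35-11:25, 17:25-17:55.
Oona ∩ Rina ∩ Rosa ∩ Kira ∩ Lila: 10:35-10:40.
Oona ∩ Rina ∩ Rosa ∩ Kira ∩ Lila ∩ Carol: 10:35-10:40.

10:35-10:40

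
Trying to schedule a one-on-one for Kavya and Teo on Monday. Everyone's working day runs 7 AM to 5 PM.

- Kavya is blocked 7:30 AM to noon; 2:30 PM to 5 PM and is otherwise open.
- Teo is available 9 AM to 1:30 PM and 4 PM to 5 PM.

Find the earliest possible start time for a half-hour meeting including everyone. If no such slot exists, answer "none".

Kavya free: 07:00-07:30, 12:00-14:30 (invert busy blocks within the working day).
Teo free: 09:00-13:30, 16:00-17:00.
Kavya ∩ Teo: 12:00-13:30.
The first common window of at least 30 minutes is 12:00-13:30, so the earliest start is 12:00.

12:00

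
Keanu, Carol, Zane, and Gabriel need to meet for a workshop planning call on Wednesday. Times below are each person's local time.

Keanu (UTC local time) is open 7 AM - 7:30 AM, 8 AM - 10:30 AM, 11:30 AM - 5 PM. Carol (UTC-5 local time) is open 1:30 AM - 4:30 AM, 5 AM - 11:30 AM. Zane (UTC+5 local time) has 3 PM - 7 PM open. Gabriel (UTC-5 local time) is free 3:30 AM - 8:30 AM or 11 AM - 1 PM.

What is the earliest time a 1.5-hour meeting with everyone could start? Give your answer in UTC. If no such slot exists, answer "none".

11:30

Keanu in UTC: 07:00-07:30, 08:00-10:30, 11:30-17:00.
Carol in UTC: 06:30-09:30, 10:00-16:30 (add 5h to convert from UTC-5).
Zane in UTC: 10:00-14:00 (subtract 5h to convert from UTC+5).
Gabriel in UTC: 08:30-13:30, 16:00-18:00 (add 5h to convert from UTC-5).
Keanu ∩ Carol: 07:00-07:30, 08:00-09:30, 10:00-10:30, 11:30-16:30.
Keanu ∩ Carol ∩ Zane: 10:00-10:30, 11:30-14:00.
Keanu ∩ Carol ∩ Zane ∩ Gabriel: 10:00-10:30, 11:30-13:30.
Those are the intersection windows.
The first common window of at least 90 minutes is 11:30-13:30, so the earliest start is 11:30.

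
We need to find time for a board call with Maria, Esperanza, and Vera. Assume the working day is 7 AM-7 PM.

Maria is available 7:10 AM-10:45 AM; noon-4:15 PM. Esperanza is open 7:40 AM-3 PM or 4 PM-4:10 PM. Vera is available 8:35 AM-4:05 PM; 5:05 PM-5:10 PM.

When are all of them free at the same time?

Maria ∩ Esperanza: 07:40-10:45, 12:00-15:00, 16:00-16:10.
Maria ∩ Esperanza ∩ Vera: 08:35-10:45, 12:00-15:00, 16:00-16:05.

08:35-10:45, 12:00-15:00, 16:00-16:05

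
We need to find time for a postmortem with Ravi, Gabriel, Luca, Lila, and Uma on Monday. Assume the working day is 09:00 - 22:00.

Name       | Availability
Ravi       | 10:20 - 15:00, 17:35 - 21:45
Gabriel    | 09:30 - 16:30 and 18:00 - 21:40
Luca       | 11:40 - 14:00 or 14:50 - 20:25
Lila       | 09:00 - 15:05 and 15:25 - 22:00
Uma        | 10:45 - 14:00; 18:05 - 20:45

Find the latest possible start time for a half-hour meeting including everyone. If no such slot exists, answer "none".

19:55

Ravi ∩ Gabriel: 10:20-15:00, 18:00-21:40.
Ravi ∩ Gabriel ∩ Luca: 11:40-14:00, 14:50-15:00, 18:00-20:25.
Ravi ∩ Gabriel ∩ Luca ∩ Lila: 11:40-14:00, 14:50-15:00, 18:00-20:25.
Ravi ∩ Gabriel ∩ Luca ∩ Lila ∩ Uma: 11:40-14:00, 18:05-20:25.
Those are the intersection windows.
The last common window of at least 30 minutes is 18:05-20:25; a 30-minute meeting can start as late as 19:55 and still end by 20:25.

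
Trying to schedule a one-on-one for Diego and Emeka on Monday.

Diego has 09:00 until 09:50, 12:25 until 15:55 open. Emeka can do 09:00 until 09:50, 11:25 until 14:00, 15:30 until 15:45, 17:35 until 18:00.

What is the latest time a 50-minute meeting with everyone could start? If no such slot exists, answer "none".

13:10

Diego ∩ Emeka: 09:00-09:50, 12:25-14:00, 15:30-15:45.
The last common window of at least 50 minutes is 12:25-14:00; a 50-minute meeting can start as late as 13:10 and still end by 14:00.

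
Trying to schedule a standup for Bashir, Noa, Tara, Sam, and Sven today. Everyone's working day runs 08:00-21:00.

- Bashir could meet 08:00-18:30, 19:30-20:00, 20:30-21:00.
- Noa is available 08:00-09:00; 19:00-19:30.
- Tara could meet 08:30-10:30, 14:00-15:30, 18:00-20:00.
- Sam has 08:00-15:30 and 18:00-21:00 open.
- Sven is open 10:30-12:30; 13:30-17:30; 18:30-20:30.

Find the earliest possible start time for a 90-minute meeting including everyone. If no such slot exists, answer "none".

none

Bashir ∩ Noa: 08:00-09:00.
Bashir ∩ Noa ∩ Tara: 08:30-09:00.
Bashir ∩ Noa ∩ Tara ∩ Sam: 08:30-09:00.
Bashir ∩ Noa ∩ Tara ∩ Sam ∩ Sven: ∅.
There is no time when everyone is free.
No common window is at least 90 minutes long.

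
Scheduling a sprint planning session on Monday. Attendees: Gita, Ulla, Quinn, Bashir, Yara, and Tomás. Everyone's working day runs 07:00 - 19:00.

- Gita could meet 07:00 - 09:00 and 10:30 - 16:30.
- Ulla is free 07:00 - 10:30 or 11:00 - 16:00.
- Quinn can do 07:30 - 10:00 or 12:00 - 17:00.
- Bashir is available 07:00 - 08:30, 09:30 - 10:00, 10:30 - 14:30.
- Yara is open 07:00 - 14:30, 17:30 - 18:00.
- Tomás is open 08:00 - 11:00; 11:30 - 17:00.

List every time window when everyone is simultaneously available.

Gita ∩ Ulla: 07:00-09:00, 11:00-16:00.
Gita ∩ Ulla ∩ Quinn: 07:30-09:00, 12:00-16:00.
Gita ∩ Ulla ∩ Quinn ∩ Bashir: 07:30-08:30, 12:00-14:30.
Gita ∩ Ulla ∩ Quinn ∩ Bashir ∩ Yara: 07:30-08:30, 12:00-14:30.
Gita ∩ Ulla ∩ Quinn ∩ Bashir ∩ Yara ∩ Tomás: 08:00-08:30, 12:00-14:30.

08:00-08:30, 12:00-14:30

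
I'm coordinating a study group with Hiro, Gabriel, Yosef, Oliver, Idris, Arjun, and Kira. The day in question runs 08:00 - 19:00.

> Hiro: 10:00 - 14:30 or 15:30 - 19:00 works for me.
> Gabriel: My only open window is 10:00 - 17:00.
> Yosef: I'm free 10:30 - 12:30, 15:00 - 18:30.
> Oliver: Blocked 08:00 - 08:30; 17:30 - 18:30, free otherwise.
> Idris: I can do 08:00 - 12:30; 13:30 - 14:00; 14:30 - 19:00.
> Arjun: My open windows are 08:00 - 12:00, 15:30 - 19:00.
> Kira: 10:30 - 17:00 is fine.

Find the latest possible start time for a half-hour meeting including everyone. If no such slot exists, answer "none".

16:30

Hiro free: 10:00-14:30, 15:30-19:00.
Gabriel free: 10:00-17:00.
Yosef free: 10:30-12:30, 15:00-18:30.
Oliver free: 08:30-17:30, 18:30-19:00 (invert busy blocks within the working day).
Idris free: 08:00-12:30, 13:30-14:00, 14:30-19:00.
Arjun free: 08:00-12:00, 15:30-19:00.
Kira free: 10:30-17:00.
Hiro ∩ Gabriel: 10:00-14:30, 15:30-17:00.
Hiro ∩ Gabriel ∩ Yosef: 10:30-12:30, 15:30-17:00.
Hiro ∩ Gabriel ∩ Yosef ∩ Oliver: 10:30-12:30, 15:30-17:00.
Hiro ∩ Gabriel ∩ Yosef ∩ Oliver ∩ Idris: 10:30-12:30, 15:30-17:00.
Hiro ∩ Gabriel ∩ Yosef ∩ Oliver ∩ Idris ∩ Arjun: 10:30-12:00, 15:30-17:00.
Hiro ∩ Gabriel ∩ Yosef ∩ Oliver ∩ Idris ∩ Arjun ∩ Kira: 10:30-12:00, 15:30-17:00.
The last common window of at least 30 minutes is 15:30-17:00; a 30-minute meeting can start as late as 16:30 and still end by 17:00.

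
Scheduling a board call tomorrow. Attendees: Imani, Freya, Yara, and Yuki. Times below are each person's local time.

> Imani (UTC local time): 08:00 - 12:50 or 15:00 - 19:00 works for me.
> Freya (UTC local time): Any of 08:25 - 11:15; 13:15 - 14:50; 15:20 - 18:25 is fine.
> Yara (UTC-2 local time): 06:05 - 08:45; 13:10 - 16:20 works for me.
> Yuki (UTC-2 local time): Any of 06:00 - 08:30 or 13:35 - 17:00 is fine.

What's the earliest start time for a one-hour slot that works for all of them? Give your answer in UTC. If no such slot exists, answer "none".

08:25

Imani in UTC: 08:00-12:50, 15:00-19:00.
Freya in UTC: 08:25-11:15, 13:15-14:50, 15:20-18:25.
Yara in UTC: 08:05-10:45, 15:10-18:20 (add 2h to convert from UTC-2).
Yuki in UTC: 08:00-10:30, 15:35-19:00 (add 2h to convert from UTC-2).
Imani ∩ Freya: 08:25-11:15, 15:20-18:25.
Imani ∩ Freya ∩ Yara: 08:25-10:45, 15:20-18:20.
Imani ∩ Freya ∩ Yara ∩ Yuki: 08:25-10:30, 15:35-18:20.
So the common availability across everyone is 08:25-10:30, 15:35-18:20.
The first common window of at least 60 minutes is 08:25-10:30, so the earliest start is 08:25.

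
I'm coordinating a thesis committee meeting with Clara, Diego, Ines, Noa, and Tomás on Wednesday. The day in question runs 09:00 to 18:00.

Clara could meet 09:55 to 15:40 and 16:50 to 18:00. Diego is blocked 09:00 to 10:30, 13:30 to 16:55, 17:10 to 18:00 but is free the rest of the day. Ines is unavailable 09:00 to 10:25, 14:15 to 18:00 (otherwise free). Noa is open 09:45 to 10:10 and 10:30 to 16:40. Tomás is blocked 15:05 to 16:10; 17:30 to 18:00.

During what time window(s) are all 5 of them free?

Clara free: 09:55-15:40, 16:50-18:00.
Diego free: 10:30-13:30, 16:55-17:10 (invert busy blocks within the working day).
Ines free: 10:25-14:15 (invert busy blocks within the working day).
Noa free: 09:45-10:10, 10:30-16:40.
Tomás free: 09:00-15:05, 16:10-17:30 (invert busy blocks within the working day).
Clara ∩ Diego: 10:30-13:30, 16:55-17:10.
Clara ∩ Diego ∩ Ines: 10:30-13:30.
Clara ∩ Diego ∩ Ines ∩ Noa: 10:30-13:30.
Clara ∩ Diego ∩ Ines ∩ Noa ∩ Tomás: 10:30-13:30.
So the common availability across everyone is 10:30-13:30.

10:30-13:30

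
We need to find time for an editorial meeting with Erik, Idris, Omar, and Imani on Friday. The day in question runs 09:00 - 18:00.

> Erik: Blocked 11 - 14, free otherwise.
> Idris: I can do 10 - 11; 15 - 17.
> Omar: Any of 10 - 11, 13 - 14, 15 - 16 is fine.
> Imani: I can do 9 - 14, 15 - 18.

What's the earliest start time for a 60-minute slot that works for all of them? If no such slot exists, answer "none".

10:00

Erik free: 09:00-11:00, 14:00-18:00 (invert busy blocks within the working day).
Idris free: 10:00-11:00, 15:00-17:00.
Omar free: 10:00-11:00, 13:00-14:00, 15:00-16:00.
Imani free: 09:00-14:00, 15:00-18:00.
Erik ∩ Idris: 10:00-11:00, 15:00-17:00.
Erik ∩ Idris ∩ Omar: 10:00-11:00, 15:00-16:00.
Erik ∩ Idris ∩ Omar ∩ Imani: 10:00-11:00, 15:00-16:00.
Those are the intersection windows.
The first common window of at least 60 minutes is 10:00-11:00, so the earliest start is 10:00.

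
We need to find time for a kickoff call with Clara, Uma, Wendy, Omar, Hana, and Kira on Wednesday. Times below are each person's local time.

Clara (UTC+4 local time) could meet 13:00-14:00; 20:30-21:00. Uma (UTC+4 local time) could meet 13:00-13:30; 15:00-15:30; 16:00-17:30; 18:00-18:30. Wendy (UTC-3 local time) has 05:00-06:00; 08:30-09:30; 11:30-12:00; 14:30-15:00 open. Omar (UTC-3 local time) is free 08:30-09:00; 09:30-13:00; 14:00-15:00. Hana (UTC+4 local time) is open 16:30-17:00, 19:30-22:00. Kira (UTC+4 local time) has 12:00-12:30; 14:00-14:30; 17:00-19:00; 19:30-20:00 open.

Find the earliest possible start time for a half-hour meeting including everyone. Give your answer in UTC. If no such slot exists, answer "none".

Clara in UTC: 09:00-10:00, 16:30-17:00 (subtract 4h to convert from UTC+4).
Uma in UTC: 09:00-09:30, 11:00-11:30, 12:00-13:30, 14:00-14:30 (subtract 4h to convert from UTC+4).
Wendy in UTC: 08:00-09:00, 11:30-12:30, 14:30-15:00, 17:30-18:00 (add 3h to convert from UTC-3).
Omar in UTC: 11:30-12:00, 12:30-16:00, 17:00-18:00 (add 3h to convert from UTC-3).
Hana in UTC: 12:30-13:00, 15:30-18:00 (subtract 4h to convert from UTC+4).
Kira in UTC: 08:00-08:30, 10:00-10:30, 13:00-15:00, 15:30-16:00 (subtract 4h to convert from UTC+4).
Clara ∩ Uma: 09:00-09:30.
Clara ∩ Uma ∩ Wendy: ∅.
Clara ∩ Uma ∩ Wendy ∩ Omar: ∅.
Clara ∩ Uma ∩ Wendy ∩ Omar ∩ Hana: ∅.
Clara ∩ Uma ∩ Wendy ∩ Omar ∩ Hana ∩ Kira: ∅.
There is no time when everyone is free.
No common window is at least 30 minutes long.

none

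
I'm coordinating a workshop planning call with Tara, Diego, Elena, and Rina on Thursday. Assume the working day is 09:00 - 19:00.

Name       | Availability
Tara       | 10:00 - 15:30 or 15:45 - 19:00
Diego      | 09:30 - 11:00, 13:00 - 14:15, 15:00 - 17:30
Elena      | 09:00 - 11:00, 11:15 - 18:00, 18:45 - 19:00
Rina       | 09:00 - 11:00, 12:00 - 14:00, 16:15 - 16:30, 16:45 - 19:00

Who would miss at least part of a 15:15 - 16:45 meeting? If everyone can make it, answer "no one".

Tara: not fully free for 15:15-16:45. Diego: free for 15:15-16:45. Elena: free for 15:15-16:45. Rina: not fully free for 15:15-16:45.

Rina, Tara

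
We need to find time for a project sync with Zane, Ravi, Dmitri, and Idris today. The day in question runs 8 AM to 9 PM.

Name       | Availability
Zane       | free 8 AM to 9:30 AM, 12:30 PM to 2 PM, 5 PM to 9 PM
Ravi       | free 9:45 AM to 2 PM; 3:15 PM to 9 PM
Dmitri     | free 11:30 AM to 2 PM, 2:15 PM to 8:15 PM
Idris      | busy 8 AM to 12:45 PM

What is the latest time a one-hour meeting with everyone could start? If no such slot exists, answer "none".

Zane free: 08:00-09:30, 12:30-14:00, 17:00-21:00.
Ravi free: 09:45-14:00, 15:15-21:00.
Dmitri free: 11:30-14:00, 14:15-20:15.
Idris free: 12:45-21:00 (invert busy blocks within the working day).
Zane ∩ Ravi: 12:30-14:00, 17:00-21:00.
Zane ∩ Ravi ∩ Dmitri: 12:30-14:00, 17:00-20:15.
Zane ∩ Ravi ∩ Dmitri ∩ Idris: 12:45-14:00, 17:00-20:15.
The last common window of at least 60 minutes is 17:00-20:15; a 60-minute meeting can start as late as 19:15 and still end by 20:15.

19:15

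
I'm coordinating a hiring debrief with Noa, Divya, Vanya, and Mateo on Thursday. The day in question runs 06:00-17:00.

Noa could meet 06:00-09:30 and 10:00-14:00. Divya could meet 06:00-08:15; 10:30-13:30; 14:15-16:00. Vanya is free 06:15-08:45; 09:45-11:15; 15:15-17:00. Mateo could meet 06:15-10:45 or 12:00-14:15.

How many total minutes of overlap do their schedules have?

Noa ∩ Divya: 06:00-08:15, 10:30-13:30.
Noa ∩ Divya ∩ Vanya: 06:15-08:15, 10:30-11:15.
Noa ∩ Divya ∩ Vanya ∩ Mateo: 06:15-08:15, 10:30-10:45.
So the common availability across everyone is 06:15-08:15, 10:30-10:45.
Summing the common windows: 120 + 15 = 135 minutes.

135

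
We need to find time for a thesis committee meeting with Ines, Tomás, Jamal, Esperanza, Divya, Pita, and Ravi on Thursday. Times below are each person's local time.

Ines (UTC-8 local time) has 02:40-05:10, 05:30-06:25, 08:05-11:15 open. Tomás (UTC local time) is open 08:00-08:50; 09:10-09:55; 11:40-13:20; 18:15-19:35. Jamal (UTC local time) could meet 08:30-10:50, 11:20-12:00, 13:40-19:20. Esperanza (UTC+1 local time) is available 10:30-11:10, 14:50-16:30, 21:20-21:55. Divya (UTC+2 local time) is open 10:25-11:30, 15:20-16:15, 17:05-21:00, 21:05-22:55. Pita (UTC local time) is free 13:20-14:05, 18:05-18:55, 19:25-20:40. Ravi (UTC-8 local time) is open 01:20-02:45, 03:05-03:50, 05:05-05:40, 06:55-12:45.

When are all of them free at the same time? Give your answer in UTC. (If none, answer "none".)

Ines in UTC: 10:40-13:10, 13:30-14:25, 16:05-19:15 (add 8h to convert from UTC-8).
Tomás in UTC: 08:00-08:50, 09:10-09:55, 11:40-13:20, 18:15-19:35.
Jamal in UTC: 08:30-10:50, 11:20-12:00, 13:40-19:20.
Esperanza in UTC: 09:30-10:10, 13:50-15:30, 20:20-20:55 (subtract 1h to convert from UTC+1).
Divya in UTC: 08:25-09:30, 13:20-14:15, 15:05-19:00, 19:05-20:55 (subtract 2h to convert from UTC+2).
Pita in UTC: 13:20-14:05, 18:05-18:55, 19:25-20:40.
Ravi in UTC: 09:20-10:45, 11:05-11:50, 13:05-13:40, 14:55-20:45 (add 8h to convert from UTC-8).
Ines ∩ Tomás: 11:40-13:10, 18:15-19:15.
Ines ∩ Tomás ∩ Jamal: 11:40-12:00, 18:15-19:15.
Ines ∩ Tomás ∩ Jamal ∩ Esperanza: ∅.
Ines ∩ Tomás ∩ Jamal ∩ Esperanza ∩ Divya: ∅.
Ines ∩ Tomás ∩ Jamal ∩ Esperanza ∩ Divya ∩ Pita: ∅.
Ines ∩ Tomás ∩ Jamal ∩ Esperanza ∩ Divya ∩ Pita ∩ Ravi: ∅.
There is no time when everyone is free.

none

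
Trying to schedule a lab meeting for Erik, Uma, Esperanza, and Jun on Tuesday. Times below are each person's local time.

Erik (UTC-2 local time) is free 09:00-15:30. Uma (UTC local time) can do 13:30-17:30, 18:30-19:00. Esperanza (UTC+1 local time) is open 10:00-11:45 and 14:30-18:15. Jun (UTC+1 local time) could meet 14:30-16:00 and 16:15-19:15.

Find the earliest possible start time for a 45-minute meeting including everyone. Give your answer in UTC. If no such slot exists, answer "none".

Erik in UTC: 11:00-17:30 (add 2h to convert from UTC-2).
Uma in UTC: 13:30-17:30, 18:30-19:00.
Esperanza in UTC: 09:00-10:45, 13:30-17:15 (subtract 1h to convert from UTC+1).
Jun in UTC: 13:30-15:00, 15:15-18:15 (subtract 1h to convert from UTC+1).
Erik ∩ Uma: 13:30-17:30.
Erik ∩ Uma ∩ Esperanza: 13:30-17:15.
Erik ∩ Uma ∩ Esperanza ∩ Jun: 13:30-15:00, 15:15-17:15.
The first common window of at least 45 minutes is 13:30-15:00, so the earliest start is 13:30.

13:30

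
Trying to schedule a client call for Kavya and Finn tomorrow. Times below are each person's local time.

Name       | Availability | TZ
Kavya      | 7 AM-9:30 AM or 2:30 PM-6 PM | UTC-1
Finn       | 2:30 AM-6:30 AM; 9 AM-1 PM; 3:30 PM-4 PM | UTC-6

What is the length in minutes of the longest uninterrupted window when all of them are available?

210

Kavya in UTC: 08:00-10:30, 15:30-19:00 (add 1h to convert from UTC-1).
Finn in UTC: 08:30-12:30, 15:00-19:00, 21:30-22:00 (add 6h to convert from UTC-6).
Kavya ∩ Finn: 08:30-10:30, 15:30-19:00.
The longest is 15:30-19:00 at 210 minutes.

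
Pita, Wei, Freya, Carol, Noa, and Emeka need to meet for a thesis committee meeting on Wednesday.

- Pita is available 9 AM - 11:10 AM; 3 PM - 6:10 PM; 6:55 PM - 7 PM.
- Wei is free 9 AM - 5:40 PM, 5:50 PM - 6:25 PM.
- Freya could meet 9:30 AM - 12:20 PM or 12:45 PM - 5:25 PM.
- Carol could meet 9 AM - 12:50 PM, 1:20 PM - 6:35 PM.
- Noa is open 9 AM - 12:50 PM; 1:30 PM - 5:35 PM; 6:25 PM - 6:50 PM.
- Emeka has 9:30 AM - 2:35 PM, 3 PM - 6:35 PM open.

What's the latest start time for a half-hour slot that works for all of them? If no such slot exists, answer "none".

16:55

Pita ∩ Wei: 09:00-11:10, 15:00-17:40, 17:50-18:10.
Pita ∩ Wei ∩ Freya: 09:30-11:10, 15:00-17:25.
Pita ∩ Wei ∩ Freya ∩ Carol: 09:30-11:10, 15:00-17:25.
Pita ∩ Wei ∩ Freya ∩ Carol ∩ Noa: 09:30-11:10, 15:00-17:25.
Pita ∩ Wei ∩ Freya ∩ Carol ∩ Noa ∩ Emeka: 09:30-11:10, 15:00-17:25.
The last common window of at least 30 minutes is 15:00-17:25; a 30-minute meeting can start as late as 16:55 and still end by 17:25.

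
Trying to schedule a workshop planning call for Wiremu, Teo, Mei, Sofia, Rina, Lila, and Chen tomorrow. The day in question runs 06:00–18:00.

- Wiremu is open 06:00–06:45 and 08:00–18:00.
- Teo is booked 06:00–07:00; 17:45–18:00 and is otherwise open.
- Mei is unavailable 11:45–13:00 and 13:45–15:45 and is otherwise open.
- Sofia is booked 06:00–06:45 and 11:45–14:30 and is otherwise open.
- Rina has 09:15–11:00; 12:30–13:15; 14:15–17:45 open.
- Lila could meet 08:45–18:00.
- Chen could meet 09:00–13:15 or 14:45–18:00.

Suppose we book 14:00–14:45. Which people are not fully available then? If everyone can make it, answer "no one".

Chen, Mei, Rina, Sofia

Wiremu free: 06:00-06:45, 08:00-18:00.
Teo free: 07:00-17:45 (invert busy blocks within the working day).
Mei free: 06:00-11:45, 13:00-13:45, 15:45-18:00 (invert busy blocks within the working day).
Sofia free: 06:45-11:45, 14:30-18:00 (invert busy blocks within the working day).
Rina free: 09:15-11:00, 12:30-13:15, 14:15-17:45.
Lila free: 08:45-18:00.
Chen free: 09:00-13:15, 14:45-18:00.
Wiremu: free for 14:00-14:45. Teo: free for 14:00-14:45. Mei: not fully free for 14:00-14:45. Sofia: not fully free for 14:00-14:45. Rina: not fully free for 14:00-14:45. Lila: free for 14:00-14:45. Chen: not fully free for 14:00-14:45.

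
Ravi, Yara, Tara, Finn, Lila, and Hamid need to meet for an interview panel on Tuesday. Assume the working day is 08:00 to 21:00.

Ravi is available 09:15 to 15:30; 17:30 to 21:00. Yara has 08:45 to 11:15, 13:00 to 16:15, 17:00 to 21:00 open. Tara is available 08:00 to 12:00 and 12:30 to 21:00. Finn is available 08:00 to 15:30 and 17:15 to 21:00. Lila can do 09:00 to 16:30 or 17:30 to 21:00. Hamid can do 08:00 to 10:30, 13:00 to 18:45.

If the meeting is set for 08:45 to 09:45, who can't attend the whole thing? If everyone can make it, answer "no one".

Lila, Ravi

Ravi: not fully free for 08:45-09:45. Yara: free for 08:45-09:45. Tara: free for 08:45-09:45. Finn: free for 08:45-09:45. Lila: not fully free for 08:45-09:45. Hamid: free for 08:45-09:45.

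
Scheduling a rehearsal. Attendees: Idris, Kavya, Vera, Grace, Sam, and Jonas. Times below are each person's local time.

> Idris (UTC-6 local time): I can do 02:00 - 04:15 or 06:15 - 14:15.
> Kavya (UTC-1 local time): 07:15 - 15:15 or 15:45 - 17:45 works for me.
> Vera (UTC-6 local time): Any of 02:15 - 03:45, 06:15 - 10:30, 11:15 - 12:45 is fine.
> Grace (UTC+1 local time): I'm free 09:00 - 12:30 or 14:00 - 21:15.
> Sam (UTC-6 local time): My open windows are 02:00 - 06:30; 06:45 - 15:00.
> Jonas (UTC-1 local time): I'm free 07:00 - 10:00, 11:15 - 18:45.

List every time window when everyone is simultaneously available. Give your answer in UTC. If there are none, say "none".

08:15-09:45, 13:00-16:15, 17:15-18:45

Idris in UTC: 08:00-10:15, 12:15-20:15 (add 6h to convert from UTC-6).
Kavya in UTC: 08:15-16:15, 16:45-18:45 (add 1h to convert from UTC-1).
Vera in UTC: 08:15-09:45, 12:15-16:30, 17:15-18:45 (add 6h to convert from UTC-6).
Grace in UTC: 08:00-11:30, 13:00-20:15 (subtract 1h to convert from UTC+1).
Sam in UTC: 08:00-12:30, 12:45-21:00 (add 6h to convert from UTC-6).
Jonas in UTC: 08:00-11:00, 12:15-19:45 (add 1h to convert from UTC-1).
Idris ∩ Kavya: 08:15-10:15, 12:15-16:15, 16:45-18:45.
Idris ∩ Kavya ∩ Vera: 08:15-09:45, 12:15-16:15, 17:15-18:45.
Idris ∩ Kavya ∩ Vera ∩ Grace: 08:15-09:45, 13:00-16:15, 17:15-18:45.
Idris ∩ Kavya ∩ Vera ∩ Grace ∩ Sam: 08:15-09:45, 13:00-16:15, 17:15-18:45.
Idris ∩ Kavya ∩ Vera ∩ Grace ∩ Sam ∩ Jonas: 08:15-09:45, 13:00-16:15, 17:15-18:45.
So the common availability across everyone is 08:15-09:45, 13:00-16:15, 17:15-18:45.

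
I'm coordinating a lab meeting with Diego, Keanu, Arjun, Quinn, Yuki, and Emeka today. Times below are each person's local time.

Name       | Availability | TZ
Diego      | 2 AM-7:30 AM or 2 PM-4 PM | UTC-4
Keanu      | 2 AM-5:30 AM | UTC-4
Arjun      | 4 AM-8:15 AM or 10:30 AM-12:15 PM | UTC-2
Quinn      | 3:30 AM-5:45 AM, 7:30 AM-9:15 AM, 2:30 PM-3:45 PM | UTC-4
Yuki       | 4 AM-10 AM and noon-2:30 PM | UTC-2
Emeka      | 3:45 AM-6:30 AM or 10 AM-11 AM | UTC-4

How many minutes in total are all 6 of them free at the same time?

105

Diego in UTC: 06:00-11:30, 18:00-20:00 (add 4h to convert from UTC-4).
Keanu in UTC: 06:00-09:30 (add 4h to convert from UTC-4).
Arjun in UTC: 06:00-10:15, 12:30-14:15 (add 2h to convert from UTC-2).
Quinn in UTC: 07:30-09:45, 11:30-13:15, 18:30-19:45 (add 4h to convert from UTC-4).
Yuki in UTC: 06:00-12:00, 14:00-16:30 (add 2h to convert from UTC-2).
Emeka in UTC: 07:45-10:30, 14:00-15:00 (add 4h to convert from UTC-4).
Diego ∩ Keanu: 06:00-09:30.
Diego ∩ Keanu ∩ Arjun: 06:00-09:30.
Diego ∩ Keanu ∩ Arjun ∩ Quinn: 07:30-09:30.
Diego ∩ Keanu ∩ Arjun ∩ Quinn ∩ Yuki: 07:30-09:30.
Diego ∩ Keanu ∩ Arjun ∩ Quinn ∩ Yuki ∩ Emeka: 07:45-09:30.
That's a single block of 105 minutes.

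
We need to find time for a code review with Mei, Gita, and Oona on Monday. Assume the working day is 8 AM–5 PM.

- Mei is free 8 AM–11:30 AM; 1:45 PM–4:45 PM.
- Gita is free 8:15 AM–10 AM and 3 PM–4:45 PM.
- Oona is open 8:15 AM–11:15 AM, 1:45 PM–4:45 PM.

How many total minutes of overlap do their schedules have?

210

Mei ∩ Gita: 08:15-10:00, 15:00-16:45.
Mei ∩ Gita ∩ Oona: 08:15-10:00, 15:00-16:45.
Summing the common windows: 105 + 105 = 210 minutes.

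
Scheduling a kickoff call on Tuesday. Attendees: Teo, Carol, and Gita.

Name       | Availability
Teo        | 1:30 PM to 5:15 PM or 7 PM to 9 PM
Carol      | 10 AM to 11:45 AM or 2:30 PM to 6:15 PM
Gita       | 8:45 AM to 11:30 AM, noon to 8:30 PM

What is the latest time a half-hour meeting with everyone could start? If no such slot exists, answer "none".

Teo ∩ Carol: 14:30-17:15.
Teo ∩ Carol ∩ Gita: 14:30-17:15.
The last common window of at least 30 minutes is 14:30-17:15; a 30-minute meeting can start as late as 16:45 and still end by 17:15.

16:45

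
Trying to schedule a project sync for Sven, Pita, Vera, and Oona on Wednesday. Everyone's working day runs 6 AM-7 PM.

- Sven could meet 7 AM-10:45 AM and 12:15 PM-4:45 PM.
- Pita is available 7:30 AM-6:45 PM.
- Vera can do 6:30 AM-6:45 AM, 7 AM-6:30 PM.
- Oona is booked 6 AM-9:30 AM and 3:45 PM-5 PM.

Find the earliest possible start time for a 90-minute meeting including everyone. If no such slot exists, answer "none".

12:15

Sven free: 07:00-10:45, 12:15-16:45.
Pita free: 07:30-18:45.
Vera free: 06:30-06:45, 07:00-18:30.
Oona free: 09:30-15:45, 17:00-19:00 (invert busy blocks within the working day).
Sven ∩ Pita: 07:30-10:45, 12:15-16:45.
Sven ∩ Pita ∩ Vera: 07:30-10:45, 12:15-16:45.
Sven ∩ Pita ∩ Vera ∩ Oona: 09:30-10:45, 12:15-15:45.
The first common window of at least 90 minutes is 12:15-15:45, so the earliest start is 12:15.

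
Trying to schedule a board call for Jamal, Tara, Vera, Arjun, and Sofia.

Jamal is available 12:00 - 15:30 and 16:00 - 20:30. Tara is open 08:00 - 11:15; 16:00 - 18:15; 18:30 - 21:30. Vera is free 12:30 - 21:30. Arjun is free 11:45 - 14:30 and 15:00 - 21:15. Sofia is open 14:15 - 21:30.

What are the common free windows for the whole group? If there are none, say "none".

16:00-18:15, 18:30-20:30

Jamal ∩ Tara: 16:00-18:15, 18:30-20:30.
Jamal ∩ Tara ∩ Vera: 16:00-18:15, 18:30-20:30.
Jamal ∩ Tara ∩ Vera ∩ Arjun: 16:00-18:15, 18:30-20:30.
Jamal ∩ Tara ∩ Vera ∩ Arjun ∩ Sofia: 16:00-18:15, 18:30-20:30.
Those are the intersection windows.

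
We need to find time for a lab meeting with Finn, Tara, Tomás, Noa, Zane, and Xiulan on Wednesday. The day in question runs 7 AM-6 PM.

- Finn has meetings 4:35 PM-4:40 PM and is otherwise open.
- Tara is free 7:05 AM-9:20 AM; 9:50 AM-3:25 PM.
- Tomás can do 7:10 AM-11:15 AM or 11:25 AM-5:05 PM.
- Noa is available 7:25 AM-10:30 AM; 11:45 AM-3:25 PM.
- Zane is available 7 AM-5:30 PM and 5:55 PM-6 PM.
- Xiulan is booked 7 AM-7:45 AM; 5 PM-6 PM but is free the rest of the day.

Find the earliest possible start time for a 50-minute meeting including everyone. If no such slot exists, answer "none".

Finn free: 07:00-16:35, 16:40-18:00 (invert busy blocks within the working day).
Tara free: 07:05-09:20, 09:50-15:25.
Tomás free: 07:10-11:15, 11:25-17:05.
Noa free: 07:25-10:30, 11:45-15:25.
Zane free: 07:00-17:30, 17:55-18:00.
Xiulan free: 07:45-17:00 (invert busy blocks within the working day).
Finn ∩ Tara: 07:05-09:20, 09:50-15:25.
Finn ∩ Tara ∩ Tomás: 07:10-09:20, 09:50-11:15, 11:25-15:25.
Finn ∩ Tara ∩ Tomás ∩ Noa: 07:25-09:20, 09:50-10:30, 11:45-15:25.
Finn ∩ Tara ∩ Tomás ∩ Noa ∩ Zane: 07:25-09:20, 09:50-10:30, 11:45-15:25.
Finn ∩ Tara ∩ Tomás ∩ Noa ∩ Zane ∩ Xiulan: 07:45-09:20, 09:50-10:30, 11:45-15:25.
The first common window of at least 50 minutes is 07:45-09:20, so the earliest start is 07:45.

07:45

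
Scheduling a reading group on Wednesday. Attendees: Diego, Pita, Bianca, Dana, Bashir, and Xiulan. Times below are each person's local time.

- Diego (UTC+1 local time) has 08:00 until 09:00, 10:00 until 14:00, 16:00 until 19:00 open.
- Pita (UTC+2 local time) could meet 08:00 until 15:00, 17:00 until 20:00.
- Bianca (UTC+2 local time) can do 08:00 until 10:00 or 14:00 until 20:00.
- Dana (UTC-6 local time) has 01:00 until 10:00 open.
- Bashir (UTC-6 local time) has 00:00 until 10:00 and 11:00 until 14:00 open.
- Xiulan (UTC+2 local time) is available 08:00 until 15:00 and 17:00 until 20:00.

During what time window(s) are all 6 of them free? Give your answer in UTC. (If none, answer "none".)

Diego in UTC: 07:00-08:00, 09:00-13:00, 15:00-18:00 (subtract 1h to convert from UTC+1).
Pita in UTC: 06:00-13:00, 15:00-18:00 (subtract 2h to convert from UTC+2).
Bianca in UTC: 06:00-08:00, 12:00-18:00 (subtract 2h to convert from UTC+2).
Dana in UTC: 07:00-16:00 (add 6h to convert from UTC-6).
Bashir in UTC: 06:00-16:00, 17:00-20:00 (add 6h to convert from UTC-6).
Xiulan in UTC: 06:00-13:00, 15:00-18:00 (subtract 2h to convert from UTC+2).
Diego ∩ Pita: 07:00-08:00, 09:00-13:00, 15:00-18:00.
Diego ∩ Pita ∩ Bianca: 07:00-08:00, 12:00-13:00, 15:00-18:00.
Diego ∩ Pita ∩ Bianca ∩ Dana: 07:00-08:00, 12:00-13:00, 15:00-16:00.
Diego ∩ Pita ∩ Bianca ∩ Dana ∩ Bashir: 07:00-08:00, 12:00-13:00, 15:00-16:00.
Diego ∩ Pita ∩ Bianca ∩ Dana ∩ Bashir ∩ Xiulan: 07:00-08:00, 12:00-13:00, 15:00-16:00.

07:00-08:00, 12:00-13:00, 15:00-16:00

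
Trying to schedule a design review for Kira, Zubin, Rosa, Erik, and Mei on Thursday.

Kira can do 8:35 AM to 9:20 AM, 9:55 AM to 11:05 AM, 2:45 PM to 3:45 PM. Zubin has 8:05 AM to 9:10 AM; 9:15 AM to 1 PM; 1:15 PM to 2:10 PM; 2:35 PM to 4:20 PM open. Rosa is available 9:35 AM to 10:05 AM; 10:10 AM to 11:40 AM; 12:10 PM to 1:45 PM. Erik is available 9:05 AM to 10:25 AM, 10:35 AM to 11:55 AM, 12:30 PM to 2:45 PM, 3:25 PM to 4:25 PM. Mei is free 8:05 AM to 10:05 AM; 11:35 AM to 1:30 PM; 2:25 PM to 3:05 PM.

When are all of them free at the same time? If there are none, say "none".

09:55-10:05

Kira ∩ Zubin: 08:35-09:10, 09:15-09:20, 09:55-11:05, 14:45-15:45.
Kira ∩ Zubin ∩ Rosa: 09:55-10:05, 10:10-11:05.
Kira ∩ Zubin ∩ Rosa ∩ Erik: 09:55-10:05, 10:10-10:25, 10:35-11:05.
Kira ∩ Zubin ∩ Rosa ∩ Erik ∩ Mei: 09:55-10:05.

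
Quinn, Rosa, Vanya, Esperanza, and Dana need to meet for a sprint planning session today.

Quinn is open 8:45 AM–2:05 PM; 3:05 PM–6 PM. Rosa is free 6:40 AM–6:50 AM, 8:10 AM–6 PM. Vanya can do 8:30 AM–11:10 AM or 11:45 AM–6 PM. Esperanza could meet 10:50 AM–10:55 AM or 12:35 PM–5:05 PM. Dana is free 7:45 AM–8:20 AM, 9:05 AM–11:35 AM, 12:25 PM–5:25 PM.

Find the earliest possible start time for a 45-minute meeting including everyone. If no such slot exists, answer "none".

12:35

Quinn ∩ Rosa: 08:45-14:05, 15:05-18:00.
Quinn ∩ Rosa ∩ Vanya: 08:45-11:10, 11:45-14:05, 15:05-18:00.
Quinn ∩ Rosa ∩ Vanya ∩ Esperanza: 10:50-10:55, 12:35-14:05, 15:05-17:05.
Quinn ∩ Rosa ∩ Vanya ∩ Esperanza ∩ Dana: 10:50-10:55, 12:35-14:05, 15:05-17:05.
So the common availability across everyone is 10:50-10:55, 12:35-14:05, 15:05-17:05.
The first common window of at least 45 minutes is 12:35-14:05, so the earliest start is 12:35.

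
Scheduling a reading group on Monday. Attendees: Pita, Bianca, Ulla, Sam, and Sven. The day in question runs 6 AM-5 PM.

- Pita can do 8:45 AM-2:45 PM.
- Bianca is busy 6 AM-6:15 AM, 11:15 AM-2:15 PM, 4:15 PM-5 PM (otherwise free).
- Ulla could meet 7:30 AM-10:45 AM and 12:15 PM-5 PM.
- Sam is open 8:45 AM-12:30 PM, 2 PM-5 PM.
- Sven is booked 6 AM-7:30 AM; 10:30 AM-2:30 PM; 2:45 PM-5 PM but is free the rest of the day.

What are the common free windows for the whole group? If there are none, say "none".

Pita free: 08:45-14:45.
Bianca free: 06:15-11:15, 14:15-16:15 (invert busy blocks within the working day).
Ulla free: 07:30-10:45, 12:15-17:00.
Sam free: 08:45-12:30, 14:00-17:00.
Sven free: 07:30-10:30, 14:30-14:45 (invert busy blocks within the working day).
Pita ∩ Bianca: 08:45-11:15, 14:15-14:45.
Pita ∩ Bianca ∩ Ulla: 08:45-10:45, 14:15-14:45.
Pita ∩ Bianca ∩ Ulla ∩ Sam: 08:45-10:45, 14:15-14:45.
Pita ∩ Bianca ∩ Ulla ∩ Sam ∩ Sven: 08:45-10:30, 14:30-14:45.

08:45-10:30, 14:30-14:45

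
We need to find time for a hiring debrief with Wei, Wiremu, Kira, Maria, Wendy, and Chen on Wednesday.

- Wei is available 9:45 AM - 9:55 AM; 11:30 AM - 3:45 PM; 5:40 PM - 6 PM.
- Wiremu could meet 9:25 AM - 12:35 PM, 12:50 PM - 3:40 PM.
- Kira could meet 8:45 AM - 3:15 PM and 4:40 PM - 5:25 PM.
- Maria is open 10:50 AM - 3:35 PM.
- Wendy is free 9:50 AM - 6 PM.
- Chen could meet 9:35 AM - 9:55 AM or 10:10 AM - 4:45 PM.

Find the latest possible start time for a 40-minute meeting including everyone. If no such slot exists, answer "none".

Wei ∩ Wiremu: 09:45-09:55, 11:30-12:35, 12:50-15:40.
Wei ∩ Wiremu ∩ Kira: 09:45-09:55, 11:30-12:35, 12:50-15:15.
Wei ∩ Wiremu ∩ Kira ∩ Maria: 11:30-12:35, 12:50-15:15.
Wei ∩ Wiremu ∩ Kira ∩ Maria ∩ Wendy: 11:30-12:35, 12:50-15:15.
Wei ∩ Wiremu ∩ Kira ∩ Maria ∩ Wendy ∩ Chen: 11:30-12:35, 12:50-15:15.
The last common window of at least 40 minutes is 12:50-15:15; a 40-minute meeting can start as late as 14:35 and still end by 15:15.

14:35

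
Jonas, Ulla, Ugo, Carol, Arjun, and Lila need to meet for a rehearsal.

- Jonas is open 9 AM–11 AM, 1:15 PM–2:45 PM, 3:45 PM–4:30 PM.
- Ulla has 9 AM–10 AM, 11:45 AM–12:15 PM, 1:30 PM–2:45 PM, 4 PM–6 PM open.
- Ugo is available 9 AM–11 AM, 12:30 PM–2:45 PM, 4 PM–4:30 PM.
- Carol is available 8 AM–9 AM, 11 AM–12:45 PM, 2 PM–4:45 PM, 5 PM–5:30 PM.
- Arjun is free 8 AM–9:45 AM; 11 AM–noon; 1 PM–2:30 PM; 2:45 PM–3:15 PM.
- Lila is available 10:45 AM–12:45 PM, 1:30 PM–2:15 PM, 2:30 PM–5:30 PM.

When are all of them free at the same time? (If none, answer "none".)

14:00-14:15

Jonas ∩ Ulla: 09:00-10:00, 13:30-14:45, 16:00-16:30.
Jonas ∩ Ulla ∩ Ugo: 09:00-10:00, 13:30-14:45, 16:00-16:30.
Jonas ∩ Ulla ∩ Ugo ∩ Carol: 14:00-14:45, 16:00-16:30.
Jonas ∩ Ulla ∩ Ugo ∩ Carol ∩ Arjun: 14:00-14:30.
Jonas ∩ Ulla ∩ Ugo ∩ Carol ∩ Arjun ∩ Lila: 14:00-14:15.
Those are the intersection windows.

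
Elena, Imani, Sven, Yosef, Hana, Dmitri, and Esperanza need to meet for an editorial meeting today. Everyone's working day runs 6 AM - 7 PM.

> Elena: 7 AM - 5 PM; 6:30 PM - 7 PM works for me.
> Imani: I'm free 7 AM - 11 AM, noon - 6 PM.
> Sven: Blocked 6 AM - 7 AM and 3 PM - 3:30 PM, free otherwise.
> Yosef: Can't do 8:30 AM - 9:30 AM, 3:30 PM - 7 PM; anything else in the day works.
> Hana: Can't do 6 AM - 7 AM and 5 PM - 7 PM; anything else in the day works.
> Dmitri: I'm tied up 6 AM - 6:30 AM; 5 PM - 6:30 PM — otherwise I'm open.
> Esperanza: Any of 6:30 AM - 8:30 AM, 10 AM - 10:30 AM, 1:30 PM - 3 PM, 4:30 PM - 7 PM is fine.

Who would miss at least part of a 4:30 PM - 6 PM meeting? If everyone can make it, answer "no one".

Elena free: 07:00-17:00, 18:30-19:00.
Imani free: 07:00-11:00, 12:00-18:00.
Sven free: 07:00-15:00, 15:30-19:00 (invert busy blocks within the working day).
Yosef free: 06:00-08:30, 09:30-15:30 (invert busy blocks within the working day).
Hana free: 07:00-17:00 (invert busy blocks within the working day).
Dmitri free: 06:30-17:00, 18:30-19:00 (invert busy blocks within the working day).
Esperanza free: 06:30-08:30, 10:00-10:30, 13:30-15:00, 16:30-19:00.
Elena: not fully free for 16:30-18:00. Imani: free for 16:30-18:00. Sven: free for 16:30-18:00. Yosef: not fully free for 16:30-18:00. Hana: not fully free for 16:30-18:00. Dmitri: not fully free for 16:30-18:00. Esperanza: free for 16:30-18:00.

Dmitri, Elena, Hana, Yosef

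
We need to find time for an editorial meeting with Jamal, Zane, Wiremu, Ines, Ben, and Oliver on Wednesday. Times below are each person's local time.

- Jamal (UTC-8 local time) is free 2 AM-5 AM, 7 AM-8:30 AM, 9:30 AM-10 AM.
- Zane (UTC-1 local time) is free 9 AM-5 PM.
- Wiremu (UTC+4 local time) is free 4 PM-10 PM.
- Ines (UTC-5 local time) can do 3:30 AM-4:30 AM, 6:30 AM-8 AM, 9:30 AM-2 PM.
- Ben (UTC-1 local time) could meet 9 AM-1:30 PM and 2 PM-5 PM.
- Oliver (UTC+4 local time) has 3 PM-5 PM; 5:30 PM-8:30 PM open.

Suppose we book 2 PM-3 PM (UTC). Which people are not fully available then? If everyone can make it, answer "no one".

Ben, Ines, Jamal

Jamal in UTC: 10:00-13:00, 15:00-16:30, 17:30-18:00 (add 8h to convert from UTC-8).
Zane in UTC: 10:00-18:00 (add 1h to convert from UTC-1).
Wiremu in UTC: 12:00-18:00 (subtract 4h to convert from UTC+4).
Ines in UTC: 08:30-09:30, 11:30-13:00, 14:30-19:00 (add 5h to convert from UTC-5).
Ben in UTC: 10:00-14:30, 15:00-18:00 (add 1h to convert from UTC-1).
Oliver in UTC: 11:00-13:00, 13:30-16:30 (subtract 4h to convert from UTC+4).
Jamal: not fully free for 14:00-15:00. Zane: free for 14:00-15:00. Wiremu: free for 14:00-15:00. Ines: not fully free for 14:00-15:00. Ben: not fully free for 14:00-15:00. Oliver: free for 14:00-15:00.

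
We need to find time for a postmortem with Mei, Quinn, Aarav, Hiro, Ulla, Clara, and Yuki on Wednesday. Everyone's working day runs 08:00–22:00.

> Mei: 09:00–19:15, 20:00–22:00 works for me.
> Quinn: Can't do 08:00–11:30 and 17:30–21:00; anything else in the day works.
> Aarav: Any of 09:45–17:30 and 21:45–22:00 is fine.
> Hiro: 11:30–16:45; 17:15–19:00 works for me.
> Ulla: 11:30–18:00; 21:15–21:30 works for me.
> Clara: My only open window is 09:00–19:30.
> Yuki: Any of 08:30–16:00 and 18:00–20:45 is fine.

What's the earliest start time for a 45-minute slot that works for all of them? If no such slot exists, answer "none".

11:30

Mei free: 09:00-19:15, 20:00-22:00.
Quinn free: 11:30-17:30, 21:00-22:00 (invert busy blocks within the working day).
Aarav free: 09:45-17:30, 21:45-22:00.
Hiro free: 11:30-16:45, 17:15-19:00.
Ulla free: 11:30-18:00, 21:15-21:30.
Clara free: 09:00-19:30.
Yuki free: 08:30-16:00, 18:00-20:45.
Mei ∩ Quinn: 11:30-17:30, 21:00-22:00.
Mei ∩ Quinn ∩ Aarav: 11:30-17:30, 21:45-22:00.
Mei ∩ Quinn ∩ Aarav ∩ Hiro: 11:30-16:45, 17:15-17:30.
Mei ∩ Quinn ∩ Aarav ∩ Hiro ∩ Ulla: 11:30-16:45, 17:15-17:30.
Mei ∩ Quinn ∩ Aarav ∩ Hiro ∩ Ulla ∩ Clara: 11:30-16:45, 17:15-17:30.
Mei ∩ Quinn ∩ Aarav ∩ Hiro ∩ Ulla ∩ Clara ∩ Yuki: 11:30-16:00.
The first common window of at least 45 minutes is 11:30-16:00, so the earliest start is 11:30.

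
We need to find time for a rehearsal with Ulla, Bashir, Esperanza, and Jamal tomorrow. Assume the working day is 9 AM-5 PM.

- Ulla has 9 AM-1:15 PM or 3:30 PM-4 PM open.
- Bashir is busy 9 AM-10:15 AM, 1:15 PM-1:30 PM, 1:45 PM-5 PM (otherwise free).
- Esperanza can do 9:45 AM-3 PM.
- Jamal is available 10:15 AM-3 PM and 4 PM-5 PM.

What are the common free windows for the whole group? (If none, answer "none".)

10:15-13:15

Ulla free: 09:00-13:15, 15:30-16:00.
Bashir free: 10:15-13:15, 13:30-13:45 (invert busy blocks within the working day).
Esperanza free: 09:45-15:00.
Jamal free: 10:15-15:00, 16:00-17:00.
Ulla ∩ Bashir: 10:15-13:15.
Ulla ∩ Bashir ∩ Esperanza: 10:15-13:15.
Ulla ∩ Bashir ∩ Esperanza ∩ Jamal: 10:15-13:15.
Those are the intersection windows.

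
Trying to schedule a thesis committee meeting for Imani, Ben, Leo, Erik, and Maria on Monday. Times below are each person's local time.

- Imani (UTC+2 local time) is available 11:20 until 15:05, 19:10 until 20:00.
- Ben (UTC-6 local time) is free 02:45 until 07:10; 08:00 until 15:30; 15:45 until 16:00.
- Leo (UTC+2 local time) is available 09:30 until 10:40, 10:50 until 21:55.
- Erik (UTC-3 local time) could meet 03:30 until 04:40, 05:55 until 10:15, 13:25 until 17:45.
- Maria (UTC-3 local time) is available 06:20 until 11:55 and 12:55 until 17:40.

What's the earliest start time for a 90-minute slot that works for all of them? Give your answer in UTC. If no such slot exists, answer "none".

Imani in UTC: 09:20-13:05, 17:10-18:00 (subtract 2h to convert from UTC+2).
Ben in UTC: 08:45-13:10, 14:00-21:30, 21:45-22:00 (add 6h to convert from UTC-6).
Leo in UTC: 07:30-08:40, 08:50-19:55 (subtract 2h to convert from UTC+2).
Erik in UTC: 06:30-07:40, 08:55-13:15, 16:25-20:45 (add 3h to convert from UTC-3).
Maria in UTC: 09:20-14:55, 15:55-20:40 (add 3h to convert from UTC-3).
Imani ∩ Ben: 09:20-13:05, 17:10-18:00.
Imani ∩ Ben ∩ Leo: 09:20-13:05, 17:10-18:00.
Imani ∩ Ben ∩ Leo ∩ Erik: 09:20-13:05, 17:10-18:00.
Imani ∩ Ben ∩ Leo ∩ Erik ∩ Maria: 09:20-13:05, 17:10-18:00.
Those are the intersection windows.
The first common window of at least 90 minutes is 09:20-13:05, so the earliest start is 09:20.

09:20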